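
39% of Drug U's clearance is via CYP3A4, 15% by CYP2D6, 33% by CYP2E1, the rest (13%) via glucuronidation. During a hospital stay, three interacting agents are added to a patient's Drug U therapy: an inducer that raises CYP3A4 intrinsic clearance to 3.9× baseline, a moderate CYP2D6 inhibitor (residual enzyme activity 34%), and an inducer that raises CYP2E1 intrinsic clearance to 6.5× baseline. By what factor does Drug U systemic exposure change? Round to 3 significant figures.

0.260

The CYP3A4 pathway (39% of clearance) rises to 3.9× activity: 0.39 × 3.9 = 1.521.
The CYP2D6 pathway (15% of clearance) drops to 0.34× activity: 0.15 × 0.34 = 0.051.
The CYP2E1 pathway (33% of clearance) rises to 6.5× activity: 0.33 × 6.5 = 2.145.
The remaining 13% of clearance is unaffected.
Relative clearance = 1.521 + 0.051 + 2.145 + 0.13 = 3.847.
Systemic exposure ∝ 1/CL: fold-change = 1 / 3.847 = 0.260.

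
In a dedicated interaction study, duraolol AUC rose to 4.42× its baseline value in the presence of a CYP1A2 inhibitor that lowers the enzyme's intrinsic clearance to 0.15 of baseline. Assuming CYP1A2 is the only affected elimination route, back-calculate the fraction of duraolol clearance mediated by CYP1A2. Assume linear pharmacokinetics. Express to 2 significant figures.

0.91

Let x = fm,CYP1A2. Because AUC ∝ 1/CL, relative clearance fell to 1/4.42 = 0.2262.
Only the CYP1A2 route changed, so 0.2262 = x·0.15 + (1 − x), giving x = 0.91.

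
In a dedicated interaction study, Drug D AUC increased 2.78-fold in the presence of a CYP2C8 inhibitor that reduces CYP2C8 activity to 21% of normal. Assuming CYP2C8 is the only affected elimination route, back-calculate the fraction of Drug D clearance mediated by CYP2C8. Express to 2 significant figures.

CL'/CL = 1 / 2.78 = 0.3597
0.21·fm + (1 − fm) = 0.3597
fm = (0.3597 − 1) / (0.21 − 1) = 0.81

0.81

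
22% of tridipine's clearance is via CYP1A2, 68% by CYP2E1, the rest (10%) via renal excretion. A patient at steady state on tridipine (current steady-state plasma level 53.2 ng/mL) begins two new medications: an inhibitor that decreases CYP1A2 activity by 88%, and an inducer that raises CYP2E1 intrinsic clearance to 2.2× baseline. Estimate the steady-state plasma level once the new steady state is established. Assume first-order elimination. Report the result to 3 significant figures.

32.8 ng/mL

The CYP1A2 pathway (22% of clearance) falls to 0.12× activity: 0.22 × 0.12 = 0.0264.
The CYP2E1 pathway (68% of clearance) rises to 2.2× activity: 0.68 × 2.2 = 1.496.
Non-CYP routes (10%) are unchanged.
CL_new/CL_old = 0.0264 + 1.496 + 0.1 = 1.6224.
Dividing the baseline by the relative clearance: 53.2 / 1.6224 = 32.8 ng/mL.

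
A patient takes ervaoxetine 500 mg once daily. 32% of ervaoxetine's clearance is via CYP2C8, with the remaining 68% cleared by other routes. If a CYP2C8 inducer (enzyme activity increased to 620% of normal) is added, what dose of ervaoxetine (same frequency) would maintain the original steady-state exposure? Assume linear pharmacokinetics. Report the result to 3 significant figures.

The CYP2C8 pathway (32% of clearance) increases to 6.2× activity: 0.32 × 6.2 = 1.984.
Non-CYP routes (68%) are unchanged.
Relative clearance = 1.984 + 0.68 = 2.664.
To maintain the same steady-state level, dose must scale with clearance: new dose = 500 × 2.664 = 1.33 × 10³ mg.

1.33 × 10³ mg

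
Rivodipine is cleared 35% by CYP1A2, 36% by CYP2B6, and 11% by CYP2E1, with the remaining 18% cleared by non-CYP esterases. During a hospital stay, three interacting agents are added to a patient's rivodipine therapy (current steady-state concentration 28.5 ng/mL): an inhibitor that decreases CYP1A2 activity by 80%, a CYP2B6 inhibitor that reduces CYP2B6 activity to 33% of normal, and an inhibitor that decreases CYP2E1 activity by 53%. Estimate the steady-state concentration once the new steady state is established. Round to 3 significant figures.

The CYP1A2 pathway (35% of clearance) falls to 0.2× activity: 0.35 × 0.2 = 0.07.
The CYP2B6 pathway (36% of clearance) falls to 0.33× activity: 0.36 × 0.33 = 0.1188.
The CYP2E1 pathway (11% of clearance) drops to 0.47× activity: 0.11 × 0.47 = 0.0517.
Non-CYP routes (18%) are unchanged.
New clearance relative to baseline: 0.07 + 0.1188 + 0.0517 + 0.18 = 0.4205.
Dividing the baseline by the relative clearance: 28.5 / 0.4205 = 67.8 ng/mL.

67.8 ng/mL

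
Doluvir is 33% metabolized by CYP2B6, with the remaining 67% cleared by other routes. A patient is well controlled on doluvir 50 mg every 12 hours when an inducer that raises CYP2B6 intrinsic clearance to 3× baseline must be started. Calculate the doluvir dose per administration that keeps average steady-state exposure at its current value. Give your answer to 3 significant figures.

83.0 mg

The CYP2B6 pathway (33% of clearance) is boosted to 3× activity: 0.33 × 3 = 0.99.
The remaining 67% of clearance is unaffected.
New clearance relative to baseline: 0.99 + 0.67 = 1.66.
Exposure is unchanged when dose changes in proportion to clearance. New dose = 50 mg × 1.66 = 83.0 mg.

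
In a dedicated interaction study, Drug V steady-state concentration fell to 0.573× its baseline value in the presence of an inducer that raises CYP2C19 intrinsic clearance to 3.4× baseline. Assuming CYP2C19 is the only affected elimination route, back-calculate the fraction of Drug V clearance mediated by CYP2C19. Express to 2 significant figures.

Let x = fm,CYP2C19. Because steady-state concentration ∝ 1/CL, relative clearance rose to 1/0.573 = 1.745.
Only the CYP2C19 route changed, so 1.745 = x·3.4 + (1 − x), giving x = 0.31.

0.31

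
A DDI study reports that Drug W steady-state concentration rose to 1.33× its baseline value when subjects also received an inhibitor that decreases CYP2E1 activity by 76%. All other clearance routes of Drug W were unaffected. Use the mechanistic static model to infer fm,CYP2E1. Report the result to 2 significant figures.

0.33

Write x for the fraction cleared via CYP2E1. The observed steady-state concentration change means clearance fell to 1/1.33 = 0.7519 of baseline.
Only the CYP2E1 route changed, so 0.7519 = x·0.24 + (1 − x), giving x = 0.33.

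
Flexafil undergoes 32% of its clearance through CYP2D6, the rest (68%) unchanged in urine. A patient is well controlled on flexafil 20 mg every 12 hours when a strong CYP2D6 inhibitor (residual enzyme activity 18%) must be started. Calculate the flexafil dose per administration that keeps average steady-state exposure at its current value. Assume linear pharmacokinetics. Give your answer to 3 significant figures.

The CYP2D6 pathway (32% of clearance) is reduced to 0.18× activity: 0.32 × 0.18 = 0.0576.
Non-CYP routes (68%) are unchanged.
CL_new/CL_old = 0.0576 + 0.68 = 0.7376.
Exposure is unchanged when dose changes in proportion to clearance. New dose = 20 mg × 0.7376 = 14.8 mg.

14.8 mg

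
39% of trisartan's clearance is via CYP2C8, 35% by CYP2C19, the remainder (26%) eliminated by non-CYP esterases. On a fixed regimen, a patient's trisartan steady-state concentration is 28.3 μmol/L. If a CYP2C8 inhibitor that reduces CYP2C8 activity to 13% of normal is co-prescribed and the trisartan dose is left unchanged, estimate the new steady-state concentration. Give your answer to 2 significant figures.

The CYP2C8 pathway (39% of clearance) falls to 0.13× activity: 0.39 × 0.13 = 0.0507.
CYP2C19 (35%) and the residual 26% are unaffected.
Relative clearance = 0.0507 + 0.35 + 0.26 = 0.6607.
New steady-state concentration = baseline ÷ relative clearance = 28.3 / 0.6607 = 43 μmol/L.

43 μmol/L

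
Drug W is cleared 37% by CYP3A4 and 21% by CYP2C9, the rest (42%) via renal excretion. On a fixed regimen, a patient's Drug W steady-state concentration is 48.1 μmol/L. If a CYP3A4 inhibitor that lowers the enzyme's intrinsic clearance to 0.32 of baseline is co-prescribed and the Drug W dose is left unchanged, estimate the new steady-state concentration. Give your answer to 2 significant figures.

CYP3A4: 0.37 × 0.32 = 0.1184
CYP2C9: 0.21 (unchanged)
Other: 0.42 (unchanged)
Relative clearance = 0.1184 + 0.21 + 0.42 = 0.7484.
With dosing unchanged, steady-state concentration scales as 1/CL: 48.1 / 0.7484 = 64 μmol/L.

64 μmol/L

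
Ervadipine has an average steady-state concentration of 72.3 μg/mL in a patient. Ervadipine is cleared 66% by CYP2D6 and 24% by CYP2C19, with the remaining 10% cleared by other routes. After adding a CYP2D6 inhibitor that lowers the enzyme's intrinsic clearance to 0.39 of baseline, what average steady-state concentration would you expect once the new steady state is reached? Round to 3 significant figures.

121 μg/mL

CYP2D6: 0.66 × 0.39 = 0.2574
CYP2C19: 0.24 (unchanged)
Other: 0.1 (unchanged)
Relative clearance = 0.2574 + 0.24 + 0.1 = 0.5974.
With dosing unchanged, average steady-state concentration scales as 1/CL: 72.3 / 0.5974 = 121 μg/mL.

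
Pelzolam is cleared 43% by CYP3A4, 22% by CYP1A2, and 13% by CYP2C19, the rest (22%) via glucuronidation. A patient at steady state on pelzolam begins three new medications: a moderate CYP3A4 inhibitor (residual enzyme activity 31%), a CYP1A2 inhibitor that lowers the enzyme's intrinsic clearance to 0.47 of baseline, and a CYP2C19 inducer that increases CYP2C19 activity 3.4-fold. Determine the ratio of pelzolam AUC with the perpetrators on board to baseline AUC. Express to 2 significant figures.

1.1

The CYP3A4 pathway (43% of clearance) is reduced to 0.31× activity: 0.43 × 0.31 = 0.1333.
The CYP1A2 pathway (22% of clearance) is reduced to 0.47× activity: 0.22 × 0.47 = 0.1034.
The CYP2C19 pathway (13% of clearance) increases to 3.4× activity: 0.13 × 3.4 = 0.442.
Non-CYP routes (22%) are unchanged.
Relative clearance = 0.1333 + 0.1034 + 0.442 + 0.22 = 0.8987.
Net AUC ratio = 1 / 0.8987 = 1.1.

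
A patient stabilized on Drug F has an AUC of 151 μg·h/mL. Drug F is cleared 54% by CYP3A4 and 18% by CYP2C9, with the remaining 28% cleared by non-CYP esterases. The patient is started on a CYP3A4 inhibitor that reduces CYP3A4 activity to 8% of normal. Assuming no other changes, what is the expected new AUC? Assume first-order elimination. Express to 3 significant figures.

CYP3A4: 0.54 × 0.08 = 0.0432
CYP2C9: 0.18 (unchanged)
Other: 0.28 (unchanged)
New clearance relative to baseline: 0.0432 + 0.18 + 0.28 = 0.5032.
New AUC = baseline ÷ relative clearance = 151 / 0.5032 = 300 μg·h/mL.

300 μg·h/mL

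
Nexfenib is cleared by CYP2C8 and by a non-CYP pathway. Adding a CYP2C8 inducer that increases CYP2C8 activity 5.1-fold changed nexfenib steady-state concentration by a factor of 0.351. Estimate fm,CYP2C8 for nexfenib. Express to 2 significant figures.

Call the CYP2C8 fraction fm. After the interaction, CL_new/CL_old = fm × 5.1 + (1 − fm).
Steady-state concentration ratio = 1 / (new CL fraction), so new CL fraction = 1 / 0.351 = 2.849.
fm × 5.1 + 1 − fm = 2.849  ⇒  fm × (5.1 − 1) = 1.849  ⇒  fm = 0.45.

0.45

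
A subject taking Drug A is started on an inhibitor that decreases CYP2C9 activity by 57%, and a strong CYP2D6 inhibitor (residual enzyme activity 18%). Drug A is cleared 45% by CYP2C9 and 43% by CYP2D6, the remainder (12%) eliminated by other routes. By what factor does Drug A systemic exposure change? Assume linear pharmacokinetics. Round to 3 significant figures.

2.56

CYP2C9: 0.45 × 0.43 = 0.1935
CYP2D6: 0.43 × 0.18 = 0.0774
Other: 0.12 (unchanged)
New clearance relative to baseline: 0.1935 + 0.0774 + 0.12 = 0.3909.
Systemic exposure ∝ 1/CL: fold-change = 1 / 0.3909 = 2.56.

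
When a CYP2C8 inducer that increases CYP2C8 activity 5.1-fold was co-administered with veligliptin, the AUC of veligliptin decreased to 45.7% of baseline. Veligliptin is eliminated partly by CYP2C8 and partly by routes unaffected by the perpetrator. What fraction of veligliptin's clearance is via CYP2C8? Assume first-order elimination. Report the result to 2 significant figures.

CL'/CL = 1 / 0.457 = 2.188
5.1·fm + (1 − fm) = 2.188
fm = (2.188 − 1) / (5.1 − 1) = 0.29

0.29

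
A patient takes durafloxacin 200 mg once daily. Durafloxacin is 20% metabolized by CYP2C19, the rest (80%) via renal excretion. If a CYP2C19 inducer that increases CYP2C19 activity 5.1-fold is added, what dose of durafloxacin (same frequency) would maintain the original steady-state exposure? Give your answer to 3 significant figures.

CYP2C19: 0.2 × 5.1 = 1.02
Other: 0.8 (unchanged)
Relative clearance = 1.02 + 0.8 = 1.82.
Css,avg = (dose rate)/CL, so holding Css fixed requires dose ∝ CL: 200 × 1.82 = 364 mg.

364 mg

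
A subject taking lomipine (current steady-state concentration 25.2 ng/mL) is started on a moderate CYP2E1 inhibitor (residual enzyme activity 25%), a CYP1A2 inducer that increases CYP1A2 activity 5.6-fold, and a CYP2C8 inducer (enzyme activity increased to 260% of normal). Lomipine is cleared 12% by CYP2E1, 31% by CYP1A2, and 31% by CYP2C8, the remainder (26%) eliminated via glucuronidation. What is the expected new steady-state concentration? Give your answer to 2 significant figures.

8.9 ng/mL

The CYP2E1 pathway (12% of clearance) drops to 0.25× activity: 0.12 × 0.25 = 0.03.
The CYP1A2 pathway (31% of clearance) increases to 5.6× activity: 0.31 × 5.6 = 1.736.
The CYP2C8 pathway (31% of clearance) increases to 2.6× activity: 0.31 × 2.6 = 0.806.
Non-CYP routes (26%) are unchanged.
CL_new/CL_old = 0.03 + 1.736 + 0.806 + 0.26 = 2.832.
Steady-state concentration ∝ 1/CL: new value = 25.2 / 2.832 = 8.9 ng/mL.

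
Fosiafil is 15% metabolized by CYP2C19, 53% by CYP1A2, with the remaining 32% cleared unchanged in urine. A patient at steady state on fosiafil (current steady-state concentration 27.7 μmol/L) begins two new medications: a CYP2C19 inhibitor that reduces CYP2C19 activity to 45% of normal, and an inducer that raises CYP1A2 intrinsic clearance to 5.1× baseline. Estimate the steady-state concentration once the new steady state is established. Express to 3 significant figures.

The CYP2C19 pathway (15% of clearance) falls to 0.45× activity: 0.15 × 0.45 = 0.0675.
The CYP1A2 pathway (53% of clearance) increases to 5.1× activity: 0.53 × 5.1 = 2.703.
Non-CYP routes (32%) are unchanged.
New clearance relative to baseline: 0.0675 + 2.703 + 0.32 = 3.0905.
New steady-state concentration = 27.7 / 3.0905 = 8.96 μmol/L (concentration scales inversely with clearance).

8.96 μmol/L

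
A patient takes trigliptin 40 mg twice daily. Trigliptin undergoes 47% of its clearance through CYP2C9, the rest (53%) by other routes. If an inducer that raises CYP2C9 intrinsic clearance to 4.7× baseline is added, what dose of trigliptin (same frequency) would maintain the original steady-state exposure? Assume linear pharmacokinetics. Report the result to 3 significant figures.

110 mg

The CYP2C9 pathway (47% of clearance) rises to 4.7× activity: 0.47 × 4.7 = 2.209.
The remaining 53% of clearance is unaffected.
CL_new/CL_old = 2.209 + 0.53 = 2.739.
Css,avg = (dose rate)/CL, so holding Css fixed requires dose ∝ CL: 40 × 2.739 = 110 mg.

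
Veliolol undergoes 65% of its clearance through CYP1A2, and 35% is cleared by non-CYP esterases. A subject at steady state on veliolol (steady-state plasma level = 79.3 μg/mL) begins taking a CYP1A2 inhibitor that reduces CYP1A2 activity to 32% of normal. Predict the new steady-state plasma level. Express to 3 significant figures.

CYP1A2: 0.65 × 0.32 = 0.208
Other: 0.35 (unchanged)
CL_new/CL_old = 0.208 + 0.35 = 0.558.
New steady-state plasma level = baseline ÷ relative clearance = 79.3 / 0.558 = 142 μg/mL.

142 μg/mL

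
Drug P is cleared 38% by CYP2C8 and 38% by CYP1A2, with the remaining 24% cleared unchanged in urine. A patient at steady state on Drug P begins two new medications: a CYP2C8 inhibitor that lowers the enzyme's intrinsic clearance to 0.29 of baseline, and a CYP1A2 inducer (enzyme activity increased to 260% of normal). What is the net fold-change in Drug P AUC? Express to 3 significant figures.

The CYP2C8 pathway (38% of clearance) drops to 0.29× activity: 0.38 × 0.29 = 0.1102.
The CYP1A2 pathway (38% of clearance) is boosted to 2.6× activity: 0.38 × 2.6 = 0.988.
The remaining 24% of clearance is unaffected.
Relative clearance = 0.1102 + 0.988 + 0.24 = 1.3382.
AUC ∝ 1/CL: fold-change = 1 / 1.3382 = 0.747.

0.747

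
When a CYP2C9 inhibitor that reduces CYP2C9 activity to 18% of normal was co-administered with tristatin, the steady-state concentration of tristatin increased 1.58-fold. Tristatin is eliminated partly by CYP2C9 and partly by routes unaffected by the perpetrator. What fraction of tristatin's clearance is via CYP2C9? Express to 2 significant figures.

0.45

CL'/CL = 1 / 1.58 = 0.6329
0.18·fm + (1 − fm) = 0.6329
fm = (0.6329 − 1) / (0.18 − 1) = 0.45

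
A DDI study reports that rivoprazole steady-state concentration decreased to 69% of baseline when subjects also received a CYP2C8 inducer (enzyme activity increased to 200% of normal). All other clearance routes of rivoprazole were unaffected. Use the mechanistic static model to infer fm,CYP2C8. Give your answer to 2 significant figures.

0.45

Let fm be the CYP2C8 fraction. New clearance relative to baseline = fm × 2 + (1 − fm).
Steady-state concentration ratio = 1 / (new CL fraction), so new CL fraction = 1 / 0.690 = 1.449.
fm × 2 + 1 − fm = 1.449  ⇒  fm × (2 − 1) = 0.4493  ⇒  fm = 0.45.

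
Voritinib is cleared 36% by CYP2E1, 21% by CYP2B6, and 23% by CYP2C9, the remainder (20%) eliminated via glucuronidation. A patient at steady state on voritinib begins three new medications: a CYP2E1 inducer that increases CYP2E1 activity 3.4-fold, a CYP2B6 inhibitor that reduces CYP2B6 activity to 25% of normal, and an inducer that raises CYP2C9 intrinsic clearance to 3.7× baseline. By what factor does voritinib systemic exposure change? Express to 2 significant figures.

0.43

CYP2E1: 0.36 × 3.4 = 1.224
CYP2B6: 0.21 × 0.25 = 0.0525
CYP2C9: 0.23 × 3.7 = 0.851
Other: 0.2 (unchanged)
New clearance relative to baseline: 1.224 + 0.0525 + 0.851 + 0.2 = 2.3275.
Net systemic exposure ratio = 1 / 2.3275 = 0.43.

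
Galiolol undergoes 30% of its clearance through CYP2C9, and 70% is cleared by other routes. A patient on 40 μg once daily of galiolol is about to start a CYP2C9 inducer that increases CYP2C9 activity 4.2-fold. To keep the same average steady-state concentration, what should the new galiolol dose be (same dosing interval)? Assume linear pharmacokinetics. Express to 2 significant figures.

The CYP2C9 pathway (30% of clearance) rises to 4.2× activity: 0.3 × 4.2 = 1.26.
The remaining 70% of clearance is unaffected.
Relative clearance = 1.26 + 0.7 = 1.96.
Css,avg = (dose rate)/CL, so holding Css fixed requires dose ∝ CL: 40 × 1.96 = 78 μg.

78 μg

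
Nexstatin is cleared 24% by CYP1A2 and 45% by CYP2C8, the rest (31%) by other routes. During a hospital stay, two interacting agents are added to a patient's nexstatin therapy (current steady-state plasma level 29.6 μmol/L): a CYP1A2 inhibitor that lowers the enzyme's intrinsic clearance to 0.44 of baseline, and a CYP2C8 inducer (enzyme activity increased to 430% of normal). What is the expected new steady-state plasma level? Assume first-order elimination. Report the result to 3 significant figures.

CYP1A2: 0.24 × 0.44 = 0.1056
CYP2C8: 0.45 × 4.3 = 1.935
Other: 0.31 (unchanged)
Relative clearance = 0.1056 + 1.935 + 0.31 = 2.3506.
Steady-state plasma level ∝ 1/CL: new value = 29.6 / 2.3506 = 12.6 μmol/L.

12.6 μmol/L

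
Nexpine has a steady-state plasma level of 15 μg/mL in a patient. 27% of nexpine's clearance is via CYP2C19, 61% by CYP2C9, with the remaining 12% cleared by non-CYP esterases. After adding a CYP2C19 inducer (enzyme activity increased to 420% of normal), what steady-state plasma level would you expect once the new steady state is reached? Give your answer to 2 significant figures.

The CYP2C19 pathway (27% of clearance) increases to 4.2× activity: 0.27 × 4.2 = 1.134.
CYP2C9 (61%) and the residual 12% are unaffected.
New clearance relative to baseline: 1.134 + 0.61 + 0.12 = 1.864.
New steady-state plasma level = baseline ÷ relative clearance = 15 / 1.864 = 8.0 μg/mL.

8.0 μg/mL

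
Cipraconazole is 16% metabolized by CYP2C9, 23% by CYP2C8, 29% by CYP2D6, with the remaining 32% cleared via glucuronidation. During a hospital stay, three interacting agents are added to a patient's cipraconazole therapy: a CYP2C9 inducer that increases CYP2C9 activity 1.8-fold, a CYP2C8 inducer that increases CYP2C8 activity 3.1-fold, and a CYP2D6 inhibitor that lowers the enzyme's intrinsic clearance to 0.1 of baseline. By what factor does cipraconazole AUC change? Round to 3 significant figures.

The CYP2C9 pathway (16% of clearance) rises to 1.8× activity: 0.16 × 1.8 = 0.288.
The CYP2C8 pathway (23% of clearance) increases to 3.1× activity: 0.23 × 3.1 = 0.713.
The CYP2D6 pathway (29% of clearance) drops to 0.1× activity: 0.29 × 0.1 = 0.029.
The remaining 32% of clearance is unaffected.
CL_new/CL_old = 0.288 + 0.713 + 0.029 + 0.32 = 1.35.
Net AUC ratio = 1 / 1.35 = 0.741.

0.741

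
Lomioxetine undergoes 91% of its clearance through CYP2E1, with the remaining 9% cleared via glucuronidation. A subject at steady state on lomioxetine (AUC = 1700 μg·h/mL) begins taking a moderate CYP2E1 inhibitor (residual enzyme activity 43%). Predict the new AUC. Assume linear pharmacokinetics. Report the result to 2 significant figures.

The CYP2E1 pathway (91% of clearance) falls to 0.43× activity: 0.91 × 0.43 = 0.3913.
Non-CYP routes (9%) are unchanged.
Relative clearance = 0.3913 + 0.09 = 0.4813.
New AUC = baseline ÷ relative clearance = 1700 / 0.4813 = 3.5 × 10³ μg·h/mL.

3.5 × 10³ μg·h/mL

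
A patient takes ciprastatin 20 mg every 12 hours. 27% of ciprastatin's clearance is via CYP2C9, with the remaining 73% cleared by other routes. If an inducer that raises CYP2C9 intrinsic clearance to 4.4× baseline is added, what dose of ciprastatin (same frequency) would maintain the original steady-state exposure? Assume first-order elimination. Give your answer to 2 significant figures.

38 mg

The CYP2C9 pathway (27% of clearance) increases to 4.4× activity: 0.27 × 4.4 = 1.188.
Non-CYP routes (73%) are unchanged.
CL_new/CL_old = 1.188 + 0.73 = 1.918.
To maintain the same steady-state level, dose must scale with clearance: new dose = 20 × 1.918 = 38 mg.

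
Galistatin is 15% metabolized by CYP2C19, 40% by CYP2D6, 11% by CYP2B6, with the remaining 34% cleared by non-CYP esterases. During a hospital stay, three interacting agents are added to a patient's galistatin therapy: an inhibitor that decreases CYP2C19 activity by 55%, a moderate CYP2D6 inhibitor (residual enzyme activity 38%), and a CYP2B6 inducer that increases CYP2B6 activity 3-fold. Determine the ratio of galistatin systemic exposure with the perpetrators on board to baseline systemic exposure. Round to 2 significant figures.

1.1

The CYP2C19 pathway (15% of clearance) falls to 0.45× activity: 0.15 × 0.45 = 0.0675.
The CYP2D6 pathway (40% of clearance) drops to 0.38× activity: 0.4 × 0.38 = 0.152.
The CYP2B6 pathway (11% of clearance) increases to 3× activity: 0.11 × 3 = 0.33.
The remaining 34% of clearance is unaffected.
Relative clearance = 0.0675 + 0.152 + 0.33 + 0.34 = 0.8895.
Because systemic exposure varies inversely with clearance, the combined effect is 1 / 0.8895 = 1.1.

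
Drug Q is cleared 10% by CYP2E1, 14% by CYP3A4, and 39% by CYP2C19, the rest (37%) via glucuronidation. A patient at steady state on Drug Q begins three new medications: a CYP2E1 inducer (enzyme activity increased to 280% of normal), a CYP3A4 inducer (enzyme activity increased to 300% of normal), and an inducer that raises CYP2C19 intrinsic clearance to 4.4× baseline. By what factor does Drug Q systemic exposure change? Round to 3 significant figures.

0.359

The CYP2E1 pathway (10% of clearance) increases to 2.8× activity: 0.1 × 2.8 = 0.28.
The CYP3A4 pathway (14% of clearance) increases to 3× activity: 0.14 × 3 = 0.42.
The CYP2C19 pathway (39% of clearance) is boosted to 4.4× activity: 0.39 × 4.4 = 1.716.
Non-CYP routes (37%) are unchanged.
CL_new/CL_old = 0.28 + 0.42 + 1.716 + 0.37 = 2.786.
Because systemic exposure varies inversely with clearance, the combined effect is 1 / 2.786 = 0.359.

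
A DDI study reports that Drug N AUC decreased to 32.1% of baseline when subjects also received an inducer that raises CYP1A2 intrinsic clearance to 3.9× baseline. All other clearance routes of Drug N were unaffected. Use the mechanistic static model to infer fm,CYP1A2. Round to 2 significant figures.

0.73

Call the CYP1A2 fraction fm. After the interaction, CL_new/CL_old = fm × 3.9 + (1 − fm).
AUC ratio = 1 / (new CL fraction), so new CL fraction = 1 / 0.321 = 3.115.
fm × 3.9 + 1 − fm = 3.115  ⇒  fm × (3.9 − 1) = 2.115  ⇒  fm = 0.73.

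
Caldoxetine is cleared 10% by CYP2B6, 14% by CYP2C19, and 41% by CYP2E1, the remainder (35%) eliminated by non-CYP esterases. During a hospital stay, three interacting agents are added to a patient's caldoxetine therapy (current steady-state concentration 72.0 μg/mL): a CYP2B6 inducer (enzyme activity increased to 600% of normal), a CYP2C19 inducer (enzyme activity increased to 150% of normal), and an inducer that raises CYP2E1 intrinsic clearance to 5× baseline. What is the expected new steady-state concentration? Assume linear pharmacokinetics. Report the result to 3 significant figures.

22.4 μg/mL

CYP2B6: 0.1 × 6 = 0.6
CYP2C19: 0.14 × 1.5 = 0.21
CYP2E1: 0.41 × 5 = 2.05
Other: 0.35 (unchanged)
Relative clearance = 0.6 + 0.21 + 2.05 + 0.35 = 3.21.
New steady-state concentration = 72.0 / 3.21 = 22.4 μg/mL (concentration scales inversely with clearance).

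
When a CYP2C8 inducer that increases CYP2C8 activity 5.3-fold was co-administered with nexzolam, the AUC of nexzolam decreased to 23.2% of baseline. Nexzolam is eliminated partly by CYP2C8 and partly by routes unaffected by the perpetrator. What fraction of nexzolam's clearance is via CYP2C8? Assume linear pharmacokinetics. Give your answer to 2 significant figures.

Call the CYP2C8 fraction fm. After the interaction, CL_new/CL_old = fm × 5.3 + (1 − fm).
AUC ratio = 1 / (new CL fraction), so new CL fraction = 1 / 0.232 = 4.31.
fm × 5.3 + 1 − fm = 4.31  ⇒  fm × (5.3 − 1) = 3.31  ⇒  fm = 0.77.

0.77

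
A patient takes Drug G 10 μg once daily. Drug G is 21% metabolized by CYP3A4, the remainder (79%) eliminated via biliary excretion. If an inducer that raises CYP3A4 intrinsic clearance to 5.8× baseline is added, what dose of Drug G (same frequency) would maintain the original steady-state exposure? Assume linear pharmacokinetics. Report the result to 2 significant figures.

The CYP3A4 pathway (21% of clearance) rises to 5.8× activity: 0.21 × 5.8 = 1.218.
Non-CYP routes (79%) are unchanged.
CL_new/CL_old = 1.218 + 0.79 = 2.008.
To maintain the same steady-state level, dose must scale with clearance: new dose = 10 × 2.008 = 20 μg.

20 μg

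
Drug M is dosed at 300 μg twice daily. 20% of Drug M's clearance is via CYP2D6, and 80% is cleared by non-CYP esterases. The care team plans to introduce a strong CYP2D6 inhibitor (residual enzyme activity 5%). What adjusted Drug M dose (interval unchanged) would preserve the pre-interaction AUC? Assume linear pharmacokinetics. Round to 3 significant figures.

The CYP2D6 pathway (20% of clearance) falls to 0.05× activity: 0.2 × 0.05 = 0.01.
Non-CYP routes (80%) are unchanged.
New clearance relative to baseline: 0.01 + 0.8 = 0.81.
To maintain the same steady-state level, dose must scale with clearance: new dose = 300 × 0.81 = 243 μg.

243 μg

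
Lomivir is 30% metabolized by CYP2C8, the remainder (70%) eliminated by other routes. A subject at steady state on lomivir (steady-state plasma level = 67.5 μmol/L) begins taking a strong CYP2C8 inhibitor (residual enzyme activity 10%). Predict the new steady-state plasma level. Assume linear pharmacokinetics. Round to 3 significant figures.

The CYP2C8 pathway (30% of clearance) falls to 0.1× activity: 0.3 × 0.1 = 0.03.
The remaining 70% of clearance is unaffected.
Relative clearance = 0.03 + 0.7 = 0.73.
New steady-state plasma level = baseline ÷ relative clearance = 67.5 / 0.73 = 92.5 μmol/L.

92.5 μmol/L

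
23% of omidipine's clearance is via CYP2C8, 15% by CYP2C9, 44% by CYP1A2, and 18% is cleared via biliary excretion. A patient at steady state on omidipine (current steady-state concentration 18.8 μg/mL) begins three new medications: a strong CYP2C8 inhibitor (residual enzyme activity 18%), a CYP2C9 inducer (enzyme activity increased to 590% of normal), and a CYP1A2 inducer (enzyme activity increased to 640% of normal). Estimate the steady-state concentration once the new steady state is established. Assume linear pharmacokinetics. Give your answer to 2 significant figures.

CYP2C8: 0.23 × 0.18 = 0.0414
CYP2C9: 0.15 × 5.9 = 0.885
CYP1A2: 0.44 × 6.4 = 2.816
Other: 0.18 (unchanged)
CL_new/CL_old = 0.0414 + 0.885 + 2.816 + 0.18 = 3.9224.
New steady-state concentration = 18.8 / 3.9224 = 4.8 μg/mL (concentration scales inversely with clearance).

4.8 μg/mL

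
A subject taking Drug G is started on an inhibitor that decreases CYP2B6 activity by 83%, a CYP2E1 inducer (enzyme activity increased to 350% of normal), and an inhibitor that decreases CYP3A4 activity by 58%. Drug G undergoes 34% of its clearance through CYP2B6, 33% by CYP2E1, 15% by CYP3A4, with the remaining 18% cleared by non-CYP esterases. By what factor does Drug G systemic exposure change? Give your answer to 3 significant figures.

CYP2B6: 0.34 × 0.17 = 0.0578
CYP2E1: 0.33 × 3.5 = 1.155
CYP3A4: 0.15 × 0.42 = 0.063
Other: 0.18 (unchanged)
New clearance relative to baseline: 0.0578 + 1.155 + 0.063 + 0.18 = 1.4558.
Systemic exposure ∝ 1/CL: fold-change = 1 / 1.4558 = 0.687.

0.687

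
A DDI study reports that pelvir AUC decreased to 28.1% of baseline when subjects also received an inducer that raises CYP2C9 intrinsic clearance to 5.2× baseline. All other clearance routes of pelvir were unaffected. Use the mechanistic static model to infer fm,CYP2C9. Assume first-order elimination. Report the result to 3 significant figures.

0.609

Write x for the fraction cleared via CYP2C9. The observed AUC change means clearance rose to 1/0.281 = 3.559 of baseline.
Only the CYP2C9 route changed, so 3.559 = x·5.2 + (1 − x), giving x = 0.609.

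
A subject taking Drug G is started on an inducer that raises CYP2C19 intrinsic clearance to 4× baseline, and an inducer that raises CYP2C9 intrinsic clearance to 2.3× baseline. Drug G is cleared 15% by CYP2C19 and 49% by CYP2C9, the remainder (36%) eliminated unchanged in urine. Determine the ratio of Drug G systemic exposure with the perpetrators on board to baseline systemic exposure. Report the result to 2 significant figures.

0.48

The CYP2C19 pathway (15% of clearance) rises to 4× activity: 0.15 × 4 = 0.6.
The CYP2C9 pathway (49% of clearance) is boosted to 2.3× activity: 0.49 × 2.3 = 1.127.
Non-CYP routes (36%) are unchanged.
Relative clearance = 0.6 + 1.127 + 0.36 = 2.087.
Because systemic exposure varies inversely with clearance, the combined effect is 1 / 2.087 = 0.48.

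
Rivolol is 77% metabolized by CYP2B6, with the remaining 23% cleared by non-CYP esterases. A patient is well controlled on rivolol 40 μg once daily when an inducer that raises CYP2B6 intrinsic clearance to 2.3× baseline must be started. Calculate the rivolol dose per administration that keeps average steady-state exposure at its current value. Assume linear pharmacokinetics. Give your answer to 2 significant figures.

The CYP2B6 pathway (77% of clearance) rises to 2.3× activity: 0.77 × 2.3 = 1.771.
The remaining 23% of clearance is unaffected.
New clearance relative to baseline: 1.771 + 0.23 = 2.001.
Exposure is unchanged when dose changes in proportion to clearance. New dose = 40 μg × 2.001 = 80 μg.

80 μg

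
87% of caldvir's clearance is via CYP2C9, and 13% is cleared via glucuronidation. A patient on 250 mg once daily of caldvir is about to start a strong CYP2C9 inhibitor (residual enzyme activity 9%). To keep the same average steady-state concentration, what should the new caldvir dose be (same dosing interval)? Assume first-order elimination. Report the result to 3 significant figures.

The CYP2C9 pathway (87% of clearance) drops to 0.09× activity: 0.87 × 0.09 = 0.0783.
The remaining 13% of clearance is unaffected.
CL_new/CL_old = 0.0783 + 0.13 = 0.2083.
To maintain the same steady-state level, dose must scale with clearance: new dose = 250 × 0.2083 = 52.1 mg.

52.1 mg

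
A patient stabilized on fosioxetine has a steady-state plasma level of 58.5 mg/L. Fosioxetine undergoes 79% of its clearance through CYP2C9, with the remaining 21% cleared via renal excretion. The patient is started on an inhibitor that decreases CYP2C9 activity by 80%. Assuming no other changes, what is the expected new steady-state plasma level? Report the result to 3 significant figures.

159 mg/L

CYP2C9: 0.79 × 0.2 = 0.158
Other: 0.21 (unchanged)
Relative clearance = 0.158 + 0.21 = 0.368.
Steady-state plasma level ∝ 1/CL, so new value = 58.5 / 0.368 = 159 mg/L.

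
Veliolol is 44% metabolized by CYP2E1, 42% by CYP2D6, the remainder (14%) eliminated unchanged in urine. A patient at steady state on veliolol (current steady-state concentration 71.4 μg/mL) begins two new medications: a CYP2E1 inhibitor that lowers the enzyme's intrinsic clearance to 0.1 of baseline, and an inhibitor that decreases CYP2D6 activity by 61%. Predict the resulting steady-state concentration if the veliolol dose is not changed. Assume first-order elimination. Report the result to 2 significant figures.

The CYP2E1 pathway (44% of clearance) is reduced to 0.1× activity: 0.44 × 0.1 = 0.044.
The CYP2D6 pathway (42% of clearance) falls to 0.39× activity: 0.42 × 0.39 = 0.1638.
The remaining 14% of clearance is unaffected.
CL_new/CL_old = 0.044 + 0.1638 + 0.14 = 0.3478.
Dividing the baseline by the relative clearance: 71.4 / 0.3478 = 2.1 × 10² μg/mL.

2.1 × 10² μg/mL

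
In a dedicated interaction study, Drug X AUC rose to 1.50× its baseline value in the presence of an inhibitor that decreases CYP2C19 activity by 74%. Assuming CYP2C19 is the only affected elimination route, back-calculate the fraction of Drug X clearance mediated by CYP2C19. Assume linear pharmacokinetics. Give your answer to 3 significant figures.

0.450

Write x for the fraction cleared via CYP2C19. The observed AUC change means clearance fell to 1/1.50 = 0.6667 of baseline.
Setting x·0.26 + (1 − x) = 0.6667 and solving: x = (0.6667 − 1)/(0.26 − 1) = 0.450.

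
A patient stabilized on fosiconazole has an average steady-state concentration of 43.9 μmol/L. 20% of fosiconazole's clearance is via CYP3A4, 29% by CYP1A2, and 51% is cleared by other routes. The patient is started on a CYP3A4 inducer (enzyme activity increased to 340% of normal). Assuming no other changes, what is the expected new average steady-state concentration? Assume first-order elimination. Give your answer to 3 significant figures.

The CYP3A4 pathway (20% of clearance) increases to 3.4× activity: 0.2 × 3.4 = 0.68.
CYP1A2 (29%) and the residual 51% are unaffected.
Relative clearance = 0.68 + 0.29 + 0.51 = 1.48.
With dosing unchanged, average steady-state concentration scales as 1/CL: 43.9 / 1.48 = 29.7 μmol/L.

29.7 μmol/L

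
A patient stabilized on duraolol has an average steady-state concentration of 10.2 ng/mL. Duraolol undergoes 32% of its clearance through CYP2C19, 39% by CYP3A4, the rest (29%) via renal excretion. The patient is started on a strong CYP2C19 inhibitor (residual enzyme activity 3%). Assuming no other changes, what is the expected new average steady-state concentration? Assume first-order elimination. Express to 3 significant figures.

The CYP2C19 pathway (32% of clearance) is reduced to 0.03× activity: 0.32 × 0.03 = 0.0096.
CYP3A4 (39%) and the residual 29% are unaffected.
Relative clearance = 0.0096 + 0.39 + 0.29 = 0.6896.
Average steady-state concentration ∝ 1/CL, so new value = 10.2 / 0.6896 = 14.8 ng/mL.

14.8 ng/mL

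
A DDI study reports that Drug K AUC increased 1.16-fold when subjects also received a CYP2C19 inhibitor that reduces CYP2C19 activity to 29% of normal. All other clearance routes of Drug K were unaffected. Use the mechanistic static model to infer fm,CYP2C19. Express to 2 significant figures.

0.19

CL'/CL = 1 / 1.16 = 0.8621
0.29·fm + (1 − fm) = 0.8621
fm = (0.8621 − 1) / (0.29 − 1) = 0.19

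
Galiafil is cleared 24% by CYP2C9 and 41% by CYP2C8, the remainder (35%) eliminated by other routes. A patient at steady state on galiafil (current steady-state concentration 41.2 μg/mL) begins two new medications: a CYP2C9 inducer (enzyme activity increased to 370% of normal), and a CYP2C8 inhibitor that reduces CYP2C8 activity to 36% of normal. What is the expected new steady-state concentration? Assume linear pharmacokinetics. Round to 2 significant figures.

30 μg/mL

The CYP2C9 pathway (24% of clearance) increases to 3.7× activity: 0.24 × 3.7 = 0.888.
The CYP2C8 pathway (41% of clearance) drops to 0.36× activity: 0.41 × 0.36 = 0.1476.
Non-CYP routes (35%) are unchanged.
Relative clearance = 0.888 + 0.1476 + 0.35 = 1.3856.
Steady-state concentration ∝ 1/CL: new value = 41.2 / 1.3856 = 30 μg/mL.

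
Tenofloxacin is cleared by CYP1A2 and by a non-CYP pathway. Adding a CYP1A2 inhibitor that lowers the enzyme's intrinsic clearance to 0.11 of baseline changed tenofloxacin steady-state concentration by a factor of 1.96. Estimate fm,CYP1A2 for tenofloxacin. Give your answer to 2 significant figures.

Let fm be the CYP1A2 fraction. New clearance relative to baseline = fm × 0.11 + (1 − fm).
Steady-state concentration ratio = 1 / (new CL fraction), so new CL fraction = 1 / 1.96 = 0.5102.
fm × 0.11 + 1 − fm = 0.5102  ⇒  fm × (0.11 − 1) = −0.4898  ⇒  fm = 0.55.

0.55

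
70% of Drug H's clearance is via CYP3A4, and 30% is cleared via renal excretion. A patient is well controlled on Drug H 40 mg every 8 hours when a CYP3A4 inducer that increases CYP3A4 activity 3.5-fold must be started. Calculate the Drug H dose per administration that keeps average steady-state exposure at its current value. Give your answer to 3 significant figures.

The CYP3A4 pathway (70% of clearance) increases to 3.5× activity: 0.7 × 3.5 = 2.45.
The remaining 30% of clearance is unaffected.
CL_new/CL_old = 2.45 + 0.3 = 2.75.
Css,avg = (dose rate)/CL, so holding Css fixed requires dose ∝ CL: 40 × 2.75 = 110 mg.

110 mg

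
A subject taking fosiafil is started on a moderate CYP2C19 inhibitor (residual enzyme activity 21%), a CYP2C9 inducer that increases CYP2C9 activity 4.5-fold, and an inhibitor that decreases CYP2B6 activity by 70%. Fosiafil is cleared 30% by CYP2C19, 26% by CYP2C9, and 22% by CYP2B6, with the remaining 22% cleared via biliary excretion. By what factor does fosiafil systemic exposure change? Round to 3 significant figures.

0.658

The CYP2C19 pathway (30% of clearance) falls to 0.21× activity: 0.3 × 0.21 = 0.063.
The CYP2C9 pathway (26% of clearance) rises to 4.5× activity: 0.26 × 4.5 = 1.17.
The CYP2B6 pathway (22% of clearance) is reduced to 0.3× activity: 0.22 × 0.3 = 0.066.
Non-CYP routes (22%) are unchanged.
Relative clearance = 0.063 + 1.17 + 0.066 + 0.22 = 1.519.
Net systemic exposure ratio = 1 / 1.519 = 0.658.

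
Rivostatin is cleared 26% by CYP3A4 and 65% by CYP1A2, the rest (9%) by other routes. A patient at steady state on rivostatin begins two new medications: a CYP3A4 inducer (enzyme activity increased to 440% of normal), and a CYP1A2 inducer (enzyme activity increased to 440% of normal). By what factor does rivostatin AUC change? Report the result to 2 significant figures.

The CYP3A4 pathway (26% of clearance) is boosted to 4.4× activity: 0.26 × 4.4 = 1.144.
The CYP1A2 pathway (65% of clearance) increases to 4.4× activity: 0.65 × 4.4 = 2.86.
The remaining 9% of clearance is unaffected.
New clearance relative to baseline: 1.144 + 2.86 + 0.09 = 4.094.
Because AUC varies inversely with clearance, the combined effect is 1 / 4.094 = 0.24.

0.24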